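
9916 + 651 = 10567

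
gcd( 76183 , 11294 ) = 1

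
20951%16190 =4761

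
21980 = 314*70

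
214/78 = 2 + 29/39 = 2.74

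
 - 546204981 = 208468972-754673953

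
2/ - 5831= - 2/5831 = - 0.00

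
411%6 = 3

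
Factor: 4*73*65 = 18980 = 2^2*5^1 *13^1*73^1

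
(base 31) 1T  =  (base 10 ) 60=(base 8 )74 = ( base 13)48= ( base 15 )40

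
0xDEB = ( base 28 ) 4F7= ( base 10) 3563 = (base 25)5HD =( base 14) 1427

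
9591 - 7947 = 1644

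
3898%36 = 10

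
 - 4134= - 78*53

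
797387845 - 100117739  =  697270106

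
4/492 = 1/123 = 0.01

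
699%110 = 39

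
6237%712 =541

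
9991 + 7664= 17655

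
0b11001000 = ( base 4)3020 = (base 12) 148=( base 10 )200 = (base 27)7B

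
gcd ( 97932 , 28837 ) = 1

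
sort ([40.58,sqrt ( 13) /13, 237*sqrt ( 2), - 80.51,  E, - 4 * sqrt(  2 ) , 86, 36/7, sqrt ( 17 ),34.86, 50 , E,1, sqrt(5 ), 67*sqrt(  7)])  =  [ - 80.51, - 4*sqrt(2), sqrt(13) /13 , 1, sqrt( 5 ),E, E,sqrt( 17 ),36/7,34.86,  40.58,50, 86 , 67 * sqrt (7),237*sqrt (2) ]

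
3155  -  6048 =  - 2893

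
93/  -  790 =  - 93/790 = - 0.12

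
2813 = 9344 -6531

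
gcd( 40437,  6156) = 9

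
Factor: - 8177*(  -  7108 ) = 58122116 =2^2*13^1*17^1* 37^1  *  1777^1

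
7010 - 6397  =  613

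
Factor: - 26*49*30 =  - 38220 = - 2^2*3^1*5^1*7^2*13^1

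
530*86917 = 46066010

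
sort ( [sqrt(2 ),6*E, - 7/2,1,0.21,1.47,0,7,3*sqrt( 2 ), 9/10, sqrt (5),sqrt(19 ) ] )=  [ - 7/2,0, 0.21,9/10, 1,sqrt( 2), 1.47,sqrt( 5),3*sqrt(2 ), sqrt ( 19 ), 7,6*E]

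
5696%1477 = 1265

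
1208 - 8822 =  -7614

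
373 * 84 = 31332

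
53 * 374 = 19822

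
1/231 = 1/231 = 0.00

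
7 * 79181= 554267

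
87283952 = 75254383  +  12029569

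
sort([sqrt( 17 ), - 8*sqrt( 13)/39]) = [ - 8*sqrt( 13) /39, sqrt( 17) ]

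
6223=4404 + 1819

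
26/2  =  13 = 13.00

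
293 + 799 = 1092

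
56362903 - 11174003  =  45188900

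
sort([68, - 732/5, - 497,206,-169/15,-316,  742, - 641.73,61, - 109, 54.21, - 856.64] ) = [-856.64, - 641.73, - 497, - 316, - 732/5, - 109, - 169/15, 54.21, 61,68,206 , 742]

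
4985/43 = 4985/43 = 115.93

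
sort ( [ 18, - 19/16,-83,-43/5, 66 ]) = [-83, - 43/5,-19/16, 18, 66]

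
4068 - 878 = 3190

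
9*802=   7218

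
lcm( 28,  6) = 84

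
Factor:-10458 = -2^1*3^2*7^1*83^1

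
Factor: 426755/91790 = 2^( - 1 )*7^1*67^ (  -  1)*89^1 = 623/134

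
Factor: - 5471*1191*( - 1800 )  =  11728729800   =  2^3*3^3*5^2*397^1*5471^1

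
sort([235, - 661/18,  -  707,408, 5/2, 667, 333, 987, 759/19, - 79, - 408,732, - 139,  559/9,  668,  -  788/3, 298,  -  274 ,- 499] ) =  [ - 707, - 499, -408, - 274, - 788/3, -139, - 79, - 661/18, 5/2 , 759/19, 559/9, 235, 298,333, 408,667, 668,  732, 987] 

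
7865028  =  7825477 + 39551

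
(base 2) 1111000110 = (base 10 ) 966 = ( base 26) 1b4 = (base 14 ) 4D0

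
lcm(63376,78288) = 1330896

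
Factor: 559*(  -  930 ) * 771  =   - 400819770 = -2^1 * 3^2*5^1 * 13^1*31^1 * 43^1 * 257^1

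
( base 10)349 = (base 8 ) 535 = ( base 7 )1006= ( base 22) FJ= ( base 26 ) db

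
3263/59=3263/59  =  55.31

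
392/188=98/47 = 2.09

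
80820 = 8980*9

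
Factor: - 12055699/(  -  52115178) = 2^( - 1)*  3^( - 1 )*397^1*30367^1*8685863^(-1 )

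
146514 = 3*48838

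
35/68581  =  35/68581 = 0.00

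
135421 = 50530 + 84891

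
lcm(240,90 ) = 720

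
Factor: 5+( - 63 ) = -2^1*29^1 = - 58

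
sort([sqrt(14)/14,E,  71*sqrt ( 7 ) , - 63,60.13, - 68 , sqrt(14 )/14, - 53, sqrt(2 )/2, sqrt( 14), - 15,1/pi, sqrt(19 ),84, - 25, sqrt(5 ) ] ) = [- 68,  -  63, - 53, - 25, - 15, sqrt ( 14 )/14,sqrt(14)/14, 1/pi, sqrt(2)/2,sqrt(5) , E,sqrt(14), sqrt(19 ),  60.13, 84, 71*sqrt( 7) ] 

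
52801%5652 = 1933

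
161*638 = 102718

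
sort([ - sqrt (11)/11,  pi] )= [ - sqrt (11 )/11,pi ]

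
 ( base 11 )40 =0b101100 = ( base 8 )54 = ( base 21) 22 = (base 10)44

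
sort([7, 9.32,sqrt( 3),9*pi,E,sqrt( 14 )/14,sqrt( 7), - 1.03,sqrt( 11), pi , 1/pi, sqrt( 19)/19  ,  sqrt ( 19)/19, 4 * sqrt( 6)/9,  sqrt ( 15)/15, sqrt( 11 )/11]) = [ - 1.03,  sqrt(19)/19,  sqrt( 19)/19, sqrt( 15)/15, sqrt(  14) /14, sqrt(11)/11, 1/pi,4*sqrt( 6)/9, sqrt(3 ),sqrt( 7), E , pi, sqrt(11 ),7 , 9.32,9*pi ]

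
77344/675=114 + 394/675=114.58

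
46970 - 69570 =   -  22600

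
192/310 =96/155 = 0.62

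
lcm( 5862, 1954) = 5862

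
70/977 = 70/977 =0.07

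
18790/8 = 2348 + 3/4 = 2348.75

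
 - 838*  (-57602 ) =48270476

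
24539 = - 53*( - 463)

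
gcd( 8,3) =1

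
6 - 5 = 1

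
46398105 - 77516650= -31118545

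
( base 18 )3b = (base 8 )101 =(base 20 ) 35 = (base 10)65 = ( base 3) 2102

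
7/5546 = 7/5546 = 0.00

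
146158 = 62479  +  83679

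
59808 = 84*712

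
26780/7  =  26780/7 = 3825.71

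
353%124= 105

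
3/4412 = 3/4412 = 0.00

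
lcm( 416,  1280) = 16640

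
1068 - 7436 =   -  6368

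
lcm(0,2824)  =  0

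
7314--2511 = 9825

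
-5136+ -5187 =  - 10323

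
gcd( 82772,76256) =4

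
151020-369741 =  - 218721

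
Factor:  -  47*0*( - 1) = 0 = 0^1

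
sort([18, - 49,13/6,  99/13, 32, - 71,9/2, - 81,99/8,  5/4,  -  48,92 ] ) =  [ - 81,  -  71, - 49 , - 48,  5/4, 13/6,9/2, 99/13,99/8,  18, 32 , 92 ]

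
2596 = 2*1298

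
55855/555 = 100 + 71/111 = 100.64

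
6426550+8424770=14851320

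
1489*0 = 0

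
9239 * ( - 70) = -646730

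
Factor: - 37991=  - 37991^1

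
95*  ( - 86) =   -  8170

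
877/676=877/676  =  1.30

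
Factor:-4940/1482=- 10/3 = -2^1*3^ ( - 1) * 5^1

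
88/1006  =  44/503 = 0.09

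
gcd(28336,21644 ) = 28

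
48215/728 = 66 + 167/728 = 66.23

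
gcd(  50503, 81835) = 1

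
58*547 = 31726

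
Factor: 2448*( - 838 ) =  - 2^5*3^2 * 17^1 * 419^1 = - 2051424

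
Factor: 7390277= 7390277^1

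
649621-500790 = 148831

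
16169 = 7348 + 8821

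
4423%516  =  295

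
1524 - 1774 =-250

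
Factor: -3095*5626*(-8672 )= 151000939840 = 2^6*5^1*29^1*97^1* 271^1*619^1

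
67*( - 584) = -39128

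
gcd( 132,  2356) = 4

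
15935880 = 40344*395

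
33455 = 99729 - 66274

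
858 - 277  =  581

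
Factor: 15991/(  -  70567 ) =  - 7^( - 1) * 17^(-1)*593^( - 1 )*15991^1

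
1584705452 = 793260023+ 791445429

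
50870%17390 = 16090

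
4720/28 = 168 + 4/7 = 168.57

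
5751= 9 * 639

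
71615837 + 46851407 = 118467244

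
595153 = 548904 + 46249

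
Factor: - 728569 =  -  17^2*2521^1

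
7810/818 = 3905/409  =  9.55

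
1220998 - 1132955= 88043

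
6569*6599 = 43348831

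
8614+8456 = 17070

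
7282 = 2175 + 5107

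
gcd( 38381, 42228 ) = 1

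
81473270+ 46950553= 128423823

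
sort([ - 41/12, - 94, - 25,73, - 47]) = [  -  94, - 47, - 25,  -  41/12,73]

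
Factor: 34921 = 47^1* 743^1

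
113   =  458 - 345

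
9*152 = 1368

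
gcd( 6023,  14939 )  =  1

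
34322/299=34322/299 = 114.79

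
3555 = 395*9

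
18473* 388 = 7167524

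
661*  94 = 62134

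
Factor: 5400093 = 3^1*59^1* 30509^1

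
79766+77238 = 157004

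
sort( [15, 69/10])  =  [69/10,15] 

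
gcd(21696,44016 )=48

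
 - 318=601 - 919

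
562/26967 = 562/26967 = 0.02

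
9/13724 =9/13724=0.00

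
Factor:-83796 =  - 2^2*3^1*6983^1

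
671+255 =926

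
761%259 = 243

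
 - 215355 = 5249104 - 5464459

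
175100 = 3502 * 50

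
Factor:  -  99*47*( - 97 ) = 3^2*11^1* 47^1 *97^1=451341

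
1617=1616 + 1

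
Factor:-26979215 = - 5^1*5395843^1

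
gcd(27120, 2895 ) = 15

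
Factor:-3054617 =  - 1447^1*2111^1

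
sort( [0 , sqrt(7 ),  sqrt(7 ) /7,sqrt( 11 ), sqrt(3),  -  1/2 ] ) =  [ - 1/2,0 , sqrt( 7) /7,sqrt(3),sqrt( 7 ),sqrt(11) ]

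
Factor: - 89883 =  - 3^3* 3329^1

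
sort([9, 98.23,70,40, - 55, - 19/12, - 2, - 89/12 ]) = [-55, - 89/12, - 2, - 19/12 , 9, 40,70,98.23 ]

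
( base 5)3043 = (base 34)bo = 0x18E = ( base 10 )398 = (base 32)CE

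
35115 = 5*7023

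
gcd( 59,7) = 1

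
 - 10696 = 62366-73062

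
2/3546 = 1/1773  =  0.00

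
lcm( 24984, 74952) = 74952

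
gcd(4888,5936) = 8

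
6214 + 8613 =14827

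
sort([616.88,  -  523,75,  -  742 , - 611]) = [ - 742, - 611,-523,75, 616.88] 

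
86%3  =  2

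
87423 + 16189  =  103612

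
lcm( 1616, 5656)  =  11312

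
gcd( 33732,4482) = 18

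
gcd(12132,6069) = 3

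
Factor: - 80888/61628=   -  20222/15407  =  - 2^1*7^( - 1 ) * 31^( - 1)*71^( - 1)*10111^1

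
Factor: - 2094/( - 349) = 6 = 2^1*3^1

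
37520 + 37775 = 75295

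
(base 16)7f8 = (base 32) 1VO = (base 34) 1Q0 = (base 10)2040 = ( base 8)3770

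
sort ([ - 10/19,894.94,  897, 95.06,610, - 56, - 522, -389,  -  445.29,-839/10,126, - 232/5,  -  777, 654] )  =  [ - 777,-522, - 445.29, -389, - 839/10, - 56,- 232/5 , - 10/19,95.06,126, 610, 654, 894.94,  897]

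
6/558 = 1/93 = 0.01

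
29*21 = 609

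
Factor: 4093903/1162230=2^( - 1)*3^(- 1)*5^(  -  1)*11^1*19^(-1)*2039^( - 1)*372173^1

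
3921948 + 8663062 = 12585010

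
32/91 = 32/91 = 0.35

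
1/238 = 1/238 = 0.00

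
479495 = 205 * 2339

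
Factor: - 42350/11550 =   -  3^ (  -  1)*  11^1 = - 11/3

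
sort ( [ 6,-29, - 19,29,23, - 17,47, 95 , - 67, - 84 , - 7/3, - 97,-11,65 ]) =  [ - 97 ,-84, -67,-29, - 19, - 17, - 11, - 7/3, 6,23,29,47, 65 , 95] 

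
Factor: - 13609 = -31^1*439^1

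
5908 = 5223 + 685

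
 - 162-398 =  - 560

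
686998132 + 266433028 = 953431160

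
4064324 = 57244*71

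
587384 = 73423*8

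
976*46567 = 45449392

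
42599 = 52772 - 10173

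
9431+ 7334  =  16765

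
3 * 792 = 2376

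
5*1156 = 5780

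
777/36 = 21 + 7/12 = 21.58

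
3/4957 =3/4957 = 0.00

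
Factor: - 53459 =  - 7^2*1091^1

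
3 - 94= -91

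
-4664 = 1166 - 5830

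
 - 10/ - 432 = 5/216 = 0.02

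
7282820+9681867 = 16964687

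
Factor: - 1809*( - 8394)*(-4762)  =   - 2^2*3^4 * 67^1* 1399^1*2381^1 = - 72309760452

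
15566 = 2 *7783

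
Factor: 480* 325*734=114504000 = 2^6*3^1*5^3 *13^1*367^1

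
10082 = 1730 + 8352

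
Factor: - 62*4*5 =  -1240 = - 2^3*5^1*31^1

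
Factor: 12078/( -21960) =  - 11/20 = -2^ ( - 2 )*5^(  -  1)*11^1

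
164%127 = 37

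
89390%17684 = 970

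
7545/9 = 838 + 1/3  =  838.33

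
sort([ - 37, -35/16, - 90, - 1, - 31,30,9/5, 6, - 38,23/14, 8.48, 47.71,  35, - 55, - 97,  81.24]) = [ - 97, - 90, - 55, - 38, - 37, - 31, - 35/16, - 1,23/14, 9/5,6, 8.48, 30,35, 47.71, 81.24 ] 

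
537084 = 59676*9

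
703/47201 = 703/47201 =0.01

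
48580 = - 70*( - 694)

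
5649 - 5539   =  110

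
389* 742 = 288638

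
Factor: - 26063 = -67^1  *389^1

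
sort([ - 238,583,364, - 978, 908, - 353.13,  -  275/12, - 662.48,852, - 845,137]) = [-978,- 845, - 662.48 , - 353.13, - 238, - 275/12,137, 364,583,852,908 ]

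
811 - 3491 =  - 2680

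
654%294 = 66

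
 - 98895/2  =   - 49448 + 1/2 = - 49447.50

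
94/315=94/315 = 0.30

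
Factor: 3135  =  3^1*5^1*11^1*19^1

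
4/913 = 4/913 = 0.00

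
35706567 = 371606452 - 335899885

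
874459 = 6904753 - 6030294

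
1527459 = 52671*29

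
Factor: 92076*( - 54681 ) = - 5034807756 = -2^2*3^2*11^1 * 1657^1* 7673^1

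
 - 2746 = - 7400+4654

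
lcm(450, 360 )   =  1800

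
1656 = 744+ 912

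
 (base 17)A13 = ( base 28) 3jq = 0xB5E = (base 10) 2910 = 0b101101011110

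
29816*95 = 2832520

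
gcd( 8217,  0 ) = 8217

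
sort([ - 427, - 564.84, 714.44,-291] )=[-564.84,-427,-291,714.44 ] 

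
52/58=26/29 = 0.90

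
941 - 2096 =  - 1155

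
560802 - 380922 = 179880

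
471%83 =56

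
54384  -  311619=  - 257235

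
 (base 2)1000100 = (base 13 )53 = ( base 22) 32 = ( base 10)68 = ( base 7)125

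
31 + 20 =51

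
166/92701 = 166/92701 = 0.00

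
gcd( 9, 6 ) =3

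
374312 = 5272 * 71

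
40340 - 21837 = 18503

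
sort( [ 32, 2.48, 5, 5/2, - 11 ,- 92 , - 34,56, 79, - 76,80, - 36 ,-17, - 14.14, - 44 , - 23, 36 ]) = [- 92, - 76, - 44, - 36, - 34, - 23, - 17, - 14.14, - 11, 2.48 , 5/2,5, 32, 36,56, 79 , 80] 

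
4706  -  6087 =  - 1381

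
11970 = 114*105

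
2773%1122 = 529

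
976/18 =488/9 = 54.22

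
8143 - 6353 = 1790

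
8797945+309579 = 9107524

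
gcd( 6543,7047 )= 9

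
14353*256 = 3674368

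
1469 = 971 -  - 498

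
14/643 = 14/643 = 0.02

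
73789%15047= 13601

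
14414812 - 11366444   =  3048368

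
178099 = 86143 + 91956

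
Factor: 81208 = 2^3*10151^1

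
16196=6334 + 9862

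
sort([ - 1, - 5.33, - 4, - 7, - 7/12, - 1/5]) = [  -  7, - 5.33, - 4, - 1 , - 7/12, - 1/5] 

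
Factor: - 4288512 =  - 2^12*3^1*349^1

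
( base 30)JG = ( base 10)586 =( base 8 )1112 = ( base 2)1001001010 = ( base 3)210201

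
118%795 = 118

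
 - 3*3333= - 9999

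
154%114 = 40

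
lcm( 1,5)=5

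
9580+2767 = 12347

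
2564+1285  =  3849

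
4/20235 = 4/20235 = 0.00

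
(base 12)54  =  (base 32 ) 20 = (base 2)1000000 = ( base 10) 64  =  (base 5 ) 224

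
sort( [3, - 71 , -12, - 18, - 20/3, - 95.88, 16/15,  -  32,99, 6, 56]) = [ - 95.88, - 71,- 32 , - 18, - 12, - 20/3 , 16/15, 3, 6, 56, 99]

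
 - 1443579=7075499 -8519078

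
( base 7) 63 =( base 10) 45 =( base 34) 1B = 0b101101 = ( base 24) 1l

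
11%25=11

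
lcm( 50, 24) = 600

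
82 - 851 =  - 769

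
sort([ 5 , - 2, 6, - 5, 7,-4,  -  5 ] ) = [ - 5, - 5, - 4, - 2, 5, 6,7]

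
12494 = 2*6247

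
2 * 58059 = 116118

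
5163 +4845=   10008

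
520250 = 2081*250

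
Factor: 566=2^1*283^1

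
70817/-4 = - 70817/4 = - 17704.25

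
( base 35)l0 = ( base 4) 23133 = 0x2DF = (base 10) 735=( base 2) 1011011111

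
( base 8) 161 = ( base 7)221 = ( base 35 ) 38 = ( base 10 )113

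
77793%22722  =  9627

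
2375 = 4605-2230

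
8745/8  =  1093 + 1/8 = 1093.12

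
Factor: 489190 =2^1*5^1*13^1 * 53^1 * 71^1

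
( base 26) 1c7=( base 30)135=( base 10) 995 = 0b1111100011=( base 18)315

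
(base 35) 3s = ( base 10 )133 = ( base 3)11221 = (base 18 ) 77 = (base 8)205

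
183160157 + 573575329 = 756735486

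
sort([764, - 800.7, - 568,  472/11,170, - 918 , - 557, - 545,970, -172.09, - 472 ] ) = [-918, - 800.7,- 568,-557, - 545 , -472,-172.09,  472/11, 170, 764,  970 ] 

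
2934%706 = 110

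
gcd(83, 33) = 1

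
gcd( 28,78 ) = 2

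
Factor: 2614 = 2^1*1307^1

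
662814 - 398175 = 264639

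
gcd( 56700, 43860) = 60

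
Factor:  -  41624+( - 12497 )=- 54121=-54121^1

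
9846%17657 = 9846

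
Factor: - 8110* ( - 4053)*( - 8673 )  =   -2^1*3^2*5^1*7^3 * 59^1*193^1 *811^1 = - 285080035590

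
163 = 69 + 94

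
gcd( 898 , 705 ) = 1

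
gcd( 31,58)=1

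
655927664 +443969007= 1099896671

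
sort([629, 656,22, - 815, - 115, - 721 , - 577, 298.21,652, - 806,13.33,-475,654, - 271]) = [ -815 ,  -  806,-721, - 577, - 475, - 271, - 115 , 13.33, 22,298.21, 629,652, 654, 656 ] 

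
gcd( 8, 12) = 4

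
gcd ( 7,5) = 1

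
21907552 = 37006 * 592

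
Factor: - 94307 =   -  94307^1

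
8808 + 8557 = 17365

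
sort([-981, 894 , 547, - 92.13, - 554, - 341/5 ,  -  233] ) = [ - 981, - 554 , - 233,  -  92.13, - 341/5 , 547, 894 ] 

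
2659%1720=939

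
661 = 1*661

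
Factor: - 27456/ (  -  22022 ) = 96/77 = 2^5 * 3^1 * 7^( - 1) * 11^( - 1 ) 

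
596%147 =8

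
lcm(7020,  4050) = 105300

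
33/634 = 33/634  =  0.05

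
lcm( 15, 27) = 135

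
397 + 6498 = 6895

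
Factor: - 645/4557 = -215/1519 = - 5^1*7^(  -  2)*31^( - 1)*43^1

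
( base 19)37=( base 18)3A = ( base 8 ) 100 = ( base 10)64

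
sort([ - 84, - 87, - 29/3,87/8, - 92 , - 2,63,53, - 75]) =[ -92, - 87,-84, - 75, - 29/3, - 2 , 87/8, 53, 63] 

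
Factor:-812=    - 2^2* 7^1 *29^1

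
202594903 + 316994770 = 519589673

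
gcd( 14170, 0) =14170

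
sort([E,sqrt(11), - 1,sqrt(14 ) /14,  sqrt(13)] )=[ - 1,sqrt( 14) /14,  E,sqrt(11),sqrt( 13) ] 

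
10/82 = 5/41=0.12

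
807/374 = 807/374 =2.16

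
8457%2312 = 1521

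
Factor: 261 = 3^2*29^1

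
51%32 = 19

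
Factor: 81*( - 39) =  - 3159 = - 3^5*13^1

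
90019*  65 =5851235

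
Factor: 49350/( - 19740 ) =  - 2^(  -  1 )*5^1 =-5/2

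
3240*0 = 0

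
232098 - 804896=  - 572798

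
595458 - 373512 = 221946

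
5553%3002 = 2551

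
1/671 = 1/671 = 0.00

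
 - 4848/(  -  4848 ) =1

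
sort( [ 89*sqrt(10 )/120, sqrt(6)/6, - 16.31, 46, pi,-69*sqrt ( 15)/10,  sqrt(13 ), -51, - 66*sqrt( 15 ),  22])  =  [ - 66*sqrt( 15 ), - 51,  -  69*sqrt( 15)/10, - 16.31,  sqrt( 6 )/6, 89*sqrt( 10)/120, pi, sqrt(13),22,46]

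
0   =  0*378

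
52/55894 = 26/27947 =0.00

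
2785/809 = 3  +  358/809 = 3.44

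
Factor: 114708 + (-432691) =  - 317983^1 = - 317983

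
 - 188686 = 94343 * ( - 2)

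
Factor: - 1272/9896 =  - 3^1*53^1*1237^(-1)=- 159/1237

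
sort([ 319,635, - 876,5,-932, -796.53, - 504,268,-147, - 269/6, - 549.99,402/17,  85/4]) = [ - 932 , - 876, - 796.53 , - 549.99, - 504, - 147, - 269/6, 5,  85/4 , 402/17,  268,319 , 635]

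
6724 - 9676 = -2952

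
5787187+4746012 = 10533199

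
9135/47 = 194 + 17/47 = 194.36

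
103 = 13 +90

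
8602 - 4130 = 4472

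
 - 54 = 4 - 58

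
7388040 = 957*7720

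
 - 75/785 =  - 1 + 142/157 = - 0.10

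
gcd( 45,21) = 3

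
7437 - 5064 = 2373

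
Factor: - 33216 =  - 2^6*3^1 * 173^1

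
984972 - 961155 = 23817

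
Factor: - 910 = - 2^1*5^1*7^1 * 13^1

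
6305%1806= 887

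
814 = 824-10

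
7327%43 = 17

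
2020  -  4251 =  -2231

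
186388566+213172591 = 399561157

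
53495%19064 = 15367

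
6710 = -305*( - 22) 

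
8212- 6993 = 1219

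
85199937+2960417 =88160354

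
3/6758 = 3/6758 = 0.00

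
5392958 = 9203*586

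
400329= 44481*9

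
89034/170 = 523 + 62/85 = 523.73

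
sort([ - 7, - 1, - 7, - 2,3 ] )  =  [ - 7,-7, - 2, - 1, 3]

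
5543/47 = 117 + 44/47= 117.94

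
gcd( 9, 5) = 1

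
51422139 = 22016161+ 29405978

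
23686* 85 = 2013310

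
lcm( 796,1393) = 5572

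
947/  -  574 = -2 + 201/574 = - 1.65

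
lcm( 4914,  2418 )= 152334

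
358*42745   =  15302710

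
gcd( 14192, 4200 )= 8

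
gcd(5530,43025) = 5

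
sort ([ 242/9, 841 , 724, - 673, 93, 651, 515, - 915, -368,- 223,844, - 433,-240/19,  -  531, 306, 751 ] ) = [ - 915, - 673, - 531, - 433, - 368, - 223, - 240/19,  242/9,93,306, 515,651,724,  751,841,844 ] 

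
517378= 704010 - 186632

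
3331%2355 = 976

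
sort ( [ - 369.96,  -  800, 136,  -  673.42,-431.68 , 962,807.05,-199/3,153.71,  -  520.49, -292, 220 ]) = [ - 800,- 673.42, - 520.49,  -  431.68, - 369.96, -292,-199/3, 136, 153.71, 220, 807.05 , 962] 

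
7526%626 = 14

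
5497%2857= 2640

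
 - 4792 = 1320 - 6112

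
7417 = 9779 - 2362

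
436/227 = 1  +  209/227 = 1.92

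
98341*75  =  7375575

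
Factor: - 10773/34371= -3^1*7^1  *  67^( -1)  =  -21/67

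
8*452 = 3616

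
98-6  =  92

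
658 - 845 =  - 187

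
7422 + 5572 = 12994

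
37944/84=3162/7 = 451.71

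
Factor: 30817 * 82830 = 2552572110 = 2^1*3^1*5^1*11^1 * 251^1 *30817^1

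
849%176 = 145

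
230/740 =23/74 =0.31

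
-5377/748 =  -5377/748= -  7.19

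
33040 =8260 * 4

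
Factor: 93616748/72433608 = 2^(-1)*3^( - 1)*13^( - 1 )*31^(-1)*463^1 * 7489^( - 1)*50549^1 = 23404187/18108402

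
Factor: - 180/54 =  - 10/3  =  - 2^1*3^( - 1 )*5^1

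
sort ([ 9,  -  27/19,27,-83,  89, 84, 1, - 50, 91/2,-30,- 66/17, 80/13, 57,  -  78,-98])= [ - 98, - 83, - 78,- 50, - 30, -66/17,-27/19, 1 , 80/13 , 9,  27,91/2, 57, 84, 89]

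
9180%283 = 124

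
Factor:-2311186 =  - 2^1*199^1*5807^1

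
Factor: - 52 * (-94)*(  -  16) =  - 2^7 * 13^1 * 47^1 = - 78208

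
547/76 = 547/76 = 7.20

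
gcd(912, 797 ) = 1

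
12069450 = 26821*450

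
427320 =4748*90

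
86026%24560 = 12346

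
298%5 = 3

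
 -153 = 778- 931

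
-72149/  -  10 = 7214 + 9/10 = 7214.90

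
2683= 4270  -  1587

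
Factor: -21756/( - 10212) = 49/23 = 7^2 * 23^ ( - 1 )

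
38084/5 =7616 + 4/5 = 7616.80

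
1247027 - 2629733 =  - 1382706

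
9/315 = 1/35 =0.03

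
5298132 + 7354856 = 12652988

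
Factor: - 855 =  - 3^2*5^1 * 19^1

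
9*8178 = 73602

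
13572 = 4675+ 8897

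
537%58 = 15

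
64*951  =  60864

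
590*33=19470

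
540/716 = 135/179=0.75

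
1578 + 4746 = 6324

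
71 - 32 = 39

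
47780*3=143340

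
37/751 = 37/751= 0.05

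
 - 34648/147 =-236 + 44/147 = -235.70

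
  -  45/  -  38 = 1 + 7/38 = 1.18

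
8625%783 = 12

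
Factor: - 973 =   -  7^1*139^1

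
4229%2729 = 1500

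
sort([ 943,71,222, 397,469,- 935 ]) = [ - 935, 71,222,397 , 469,943] 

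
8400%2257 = 1629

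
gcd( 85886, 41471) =1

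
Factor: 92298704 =2^4*5768669^1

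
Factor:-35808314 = - 2^1 * 271^1*66067^1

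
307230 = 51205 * 6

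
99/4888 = 99/4888 = 0.02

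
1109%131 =61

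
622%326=296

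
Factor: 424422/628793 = 2^1*3^2*11^(-1)*17^1*19^1*73^1*57163^ (-1 )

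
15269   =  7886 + 7383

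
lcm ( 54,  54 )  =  54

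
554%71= 57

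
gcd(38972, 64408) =4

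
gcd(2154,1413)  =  3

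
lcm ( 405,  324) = 1620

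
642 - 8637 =-7995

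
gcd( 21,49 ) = 7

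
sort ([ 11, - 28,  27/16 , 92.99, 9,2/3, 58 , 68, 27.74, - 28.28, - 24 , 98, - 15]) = [ - 28.28,-28, - 24, -15,  2/3, 27/16,9 , 11,27.74,58 , 68 , 92.99,98] 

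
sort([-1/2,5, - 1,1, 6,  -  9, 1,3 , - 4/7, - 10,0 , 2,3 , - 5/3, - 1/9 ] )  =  [ - 10, - 9,- 5/3, - 1 , - 4/7 , - 1/2, - 1/9,0,1,1,2,  3,3,5,6] 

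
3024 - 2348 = 676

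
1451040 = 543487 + 907553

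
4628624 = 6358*728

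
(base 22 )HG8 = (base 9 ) 12702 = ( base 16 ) 218c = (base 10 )8588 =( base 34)7ek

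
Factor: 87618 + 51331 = 138949 =41^1*3389^1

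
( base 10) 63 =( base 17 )3c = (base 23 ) 2h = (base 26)2B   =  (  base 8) 77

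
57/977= 57/977  =  0.06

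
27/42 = 9/14= 0.64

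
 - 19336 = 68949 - 88285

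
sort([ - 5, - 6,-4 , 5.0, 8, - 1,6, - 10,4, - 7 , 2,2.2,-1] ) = [-10, - 7, - 6,-5,-4, - 1 , - 1,2,2.2, 4, 5.0, 6, 8]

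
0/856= 0 = 0.00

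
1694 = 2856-1162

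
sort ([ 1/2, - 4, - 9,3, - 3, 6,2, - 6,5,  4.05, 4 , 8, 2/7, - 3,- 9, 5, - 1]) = [ - 9, - 9, - 6, - 4, - 3,  -  3,-1,2/7 , 1/2, 2,3, 4 , 4.05, 5,5, 6,8 ]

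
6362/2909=2  +  544/2909=2.19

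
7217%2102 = 911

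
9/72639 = 1/8071=0.00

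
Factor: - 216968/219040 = - 733/740 = - 2^( - 2)*5^( - 1)*37^(-1)*733^1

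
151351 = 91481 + 59870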